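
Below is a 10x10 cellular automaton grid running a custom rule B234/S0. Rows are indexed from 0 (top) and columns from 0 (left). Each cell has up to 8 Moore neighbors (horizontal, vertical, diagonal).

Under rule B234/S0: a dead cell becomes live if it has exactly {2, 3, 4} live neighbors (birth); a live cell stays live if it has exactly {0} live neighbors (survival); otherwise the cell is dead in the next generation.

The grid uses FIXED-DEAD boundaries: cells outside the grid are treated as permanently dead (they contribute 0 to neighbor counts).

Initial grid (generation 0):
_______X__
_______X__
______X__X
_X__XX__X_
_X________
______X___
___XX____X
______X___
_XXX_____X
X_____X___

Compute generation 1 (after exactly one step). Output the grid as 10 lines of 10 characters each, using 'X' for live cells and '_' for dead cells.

Answer: ______X_X_
______X_X_
____XX_XX_
X_X___XX_X
X_X_XXXX__
__XXXXX___
_____XXX_X
_XXXXXX_XX
X____XXX_X
_XXX__X___

Derivation:
Simulating step by step:
Generation 0 (given above): 20 live cells
Generation 1: 45 live cells
(generation 1 grid is the final answer)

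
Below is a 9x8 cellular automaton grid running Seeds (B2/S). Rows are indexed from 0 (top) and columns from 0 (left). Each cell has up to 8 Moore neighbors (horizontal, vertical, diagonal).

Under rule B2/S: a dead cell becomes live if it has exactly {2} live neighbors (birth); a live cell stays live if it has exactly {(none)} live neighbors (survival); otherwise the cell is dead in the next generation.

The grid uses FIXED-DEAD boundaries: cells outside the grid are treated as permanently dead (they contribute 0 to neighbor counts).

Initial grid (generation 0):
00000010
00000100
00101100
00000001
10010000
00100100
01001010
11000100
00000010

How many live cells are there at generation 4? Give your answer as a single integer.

Answer: 14

Derivation:
Simulating step by step:
Generation 0 (given above): 17 live cells
Generation 1: 20 live cells
00000100
00010000
00010000
01100110
01101010
10000010
00010000
00101001
11000100
Generation 2: 22 live cells
00001000
00100000
01000110
10000001
00000000
00001001
01101111
10000110
00111010
Generation 3: 17 live cells
00010000
01011010
10100001
01000100
00000011
01100000
10000000
00000000
01000001
Generation 4: 14 live cells
00000100
10000101
00000000
10100000
10000100
10000011
00100000
11000000
00000000
Population at generation 4: 14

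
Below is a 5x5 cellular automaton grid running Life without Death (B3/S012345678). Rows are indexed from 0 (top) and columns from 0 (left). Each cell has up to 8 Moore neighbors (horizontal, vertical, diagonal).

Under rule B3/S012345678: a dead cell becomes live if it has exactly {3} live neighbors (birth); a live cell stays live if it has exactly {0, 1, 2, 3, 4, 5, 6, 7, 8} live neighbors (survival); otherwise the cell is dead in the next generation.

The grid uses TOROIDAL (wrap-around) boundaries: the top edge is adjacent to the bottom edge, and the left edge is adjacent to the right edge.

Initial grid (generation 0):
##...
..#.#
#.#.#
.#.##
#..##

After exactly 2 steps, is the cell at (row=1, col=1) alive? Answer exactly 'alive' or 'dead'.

Answer: dead

Derivation:
Simulating step by step:
Generation 0 (given above): 13 live cells
Generation 1: 14 live cells
###..
..#.#
#.#.#
.#.##
#..##
Generation 2: 14 live cells
###..
..#.#
#.#.#
.#.##
#..##

Cell (1,1) at generation 2: 0 -> dead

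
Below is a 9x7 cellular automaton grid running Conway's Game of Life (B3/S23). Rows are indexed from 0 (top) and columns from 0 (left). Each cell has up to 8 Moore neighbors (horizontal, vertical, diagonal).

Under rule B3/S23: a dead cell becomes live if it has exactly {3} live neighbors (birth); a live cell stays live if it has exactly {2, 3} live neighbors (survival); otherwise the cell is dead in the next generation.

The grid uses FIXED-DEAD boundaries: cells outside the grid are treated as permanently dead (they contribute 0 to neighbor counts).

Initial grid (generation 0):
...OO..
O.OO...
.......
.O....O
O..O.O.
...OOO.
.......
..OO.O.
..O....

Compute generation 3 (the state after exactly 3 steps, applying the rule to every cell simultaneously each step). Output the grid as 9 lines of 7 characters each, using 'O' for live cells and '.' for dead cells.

Simulating step by step:
Generation 0 (given above): 17 live cells
Generation 1: 20 live cells
..OOO..
..OOO..
.OO....
.......
..OO.OO
...O.O.
..O..O.
..OO...
..OO...
Generation 2: 18 live cells
..O.O..
....O..
.OO....
.O.O...
..OO.OO
...O.O.
..O....
.O..O..
..OO...
Generation 3: 21 live cells
(generation 3 grid is the final answer)

Answer: ...O...
.OO....
.OOO...
.O.OO..
...O.OO
...O.OO
..OOO..
.O.....
..OO...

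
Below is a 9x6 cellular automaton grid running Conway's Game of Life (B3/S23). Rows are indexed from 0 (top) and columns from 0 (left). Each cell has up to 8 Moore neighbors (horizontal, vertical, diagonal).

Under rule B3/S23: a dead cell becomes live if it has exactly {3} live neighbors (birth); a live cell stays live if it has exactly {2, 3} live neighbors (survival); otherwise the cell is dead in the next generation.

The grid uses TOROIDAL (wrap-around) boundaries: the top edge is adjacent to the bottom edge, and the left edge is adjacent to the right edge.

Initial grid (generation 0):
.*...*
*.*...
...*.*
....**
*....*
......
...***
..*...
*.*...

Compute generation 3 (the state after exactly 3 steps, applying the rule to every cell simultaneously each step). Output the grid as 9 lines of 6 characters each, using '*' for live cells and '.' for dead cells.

Answer: ..*..*
.**...
..**..
......
*....*
...*..
......
......
*.*.*.

Derivation:
Simulating step by step:
Generation 0 (given above): 16 live cells
Generation 1: 22 live cells
..*..*
***.**
*..*.*
......
*...**
*.....
...**.
.**.**
*.*...
Generation 2: 22 live cells
..*.*.
..*...
..**..
......
*....*
*..*..
*****.
***.**
*.*.*.
Generation 3: 12 live cells
(generation 3 grid is the final answer)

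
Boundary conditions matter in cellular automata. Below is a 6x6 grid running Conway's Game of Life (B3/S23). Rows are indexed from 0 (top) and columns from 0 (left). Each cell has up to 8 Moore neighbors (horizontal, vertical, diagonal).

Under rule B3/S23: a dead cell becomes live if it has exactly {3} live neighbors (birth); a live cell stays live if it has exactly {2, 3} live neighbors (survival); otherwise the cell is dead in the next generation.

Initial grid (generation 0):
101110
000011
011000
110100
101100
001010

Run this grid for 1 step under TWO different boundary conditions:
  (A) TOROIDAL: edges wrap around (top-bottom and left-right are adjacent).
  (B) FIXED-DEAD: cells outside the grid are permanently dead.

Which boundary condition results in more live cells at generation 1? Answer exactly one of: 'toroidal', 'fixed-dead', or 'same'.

Under TOROIDAL boundary, generation 1:
011000
100011
011111
100100
100011
000010
Population = 16

Under FIXED-DEAD boundary, generation 1:
000111
000011
111110
100100
100010
011000
Population = 16

Comparison: toroidal=16, fixed-dead=16 -> same

Answer: same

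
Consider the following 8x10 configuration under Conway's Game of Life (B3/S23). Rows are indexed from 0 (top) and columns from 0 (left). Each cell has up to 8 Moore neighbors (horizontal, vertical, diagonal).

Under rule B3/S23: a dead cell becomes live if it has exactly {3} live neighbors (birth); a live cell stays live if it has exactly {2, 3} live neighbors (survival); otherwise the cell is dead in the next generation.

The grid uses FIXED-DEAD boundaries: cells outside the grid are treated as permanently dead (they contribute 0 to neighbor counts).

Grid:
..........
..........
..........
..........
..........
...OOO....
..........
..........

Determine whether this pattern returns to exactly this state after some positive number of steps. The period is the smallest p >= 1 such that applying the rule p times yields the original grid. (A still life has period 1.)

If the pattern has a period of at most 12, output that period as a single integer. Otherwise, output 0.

Answer: 2

Derivation:
Simulating and comparing each generation to the original:
Gen 0 (original, given above): 3 live cells
Gen 1: 3 live cells, differs from original
Gen 2: 3 live cells, MATCHES original -> period = 2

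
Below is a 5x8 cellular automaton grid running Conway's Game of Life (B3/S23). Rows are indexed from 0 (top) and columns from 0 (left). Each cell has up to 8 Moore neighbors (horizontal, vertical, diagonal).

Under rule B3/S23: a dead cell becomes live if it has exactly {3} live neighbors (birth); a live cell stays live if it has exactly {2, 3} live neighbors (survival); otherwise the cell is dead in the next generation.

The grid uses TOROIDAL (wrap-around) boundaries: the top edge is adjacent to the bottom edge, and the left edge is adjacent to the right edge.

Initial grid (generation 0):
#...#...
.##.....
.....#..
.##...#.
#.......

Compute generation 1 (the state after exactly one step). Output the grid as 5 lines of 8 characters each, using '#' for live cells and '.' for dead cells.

Answer: #.......
.#......
........
.#......
#......#

Derivation:
Simulating step by step:
Generation 0 (given above): 9 live cells
Generation 1: 5 live cells
(generation 1 grid is the final answer)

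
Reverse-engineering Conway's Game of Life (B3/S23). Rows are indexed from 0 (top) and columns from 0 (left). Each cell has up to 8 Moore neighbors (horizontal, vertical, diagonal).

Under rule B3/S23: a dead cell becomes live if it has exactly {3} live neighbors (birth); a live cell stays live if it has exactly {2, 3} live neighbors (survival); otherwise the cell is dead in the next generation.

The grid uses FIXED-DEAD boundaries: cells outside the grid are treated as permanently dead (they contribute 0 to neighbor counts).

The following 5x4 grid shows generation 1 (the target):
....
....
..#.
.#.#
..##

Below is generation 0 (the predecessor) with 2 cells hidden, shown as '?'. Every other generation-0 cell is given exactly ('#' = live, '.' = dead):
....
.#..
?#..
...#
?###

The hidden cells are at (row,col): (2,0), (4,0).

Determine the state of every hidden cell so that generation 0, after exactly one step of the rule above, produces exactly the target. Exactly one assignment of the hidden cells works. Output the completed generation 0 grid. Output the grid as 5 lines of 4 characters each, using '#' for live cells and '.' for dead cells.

Answer: ....
.#..
.#..
...#
.###

Derivation:
Hidden generation-0 cells (in order): (2,0), (4,0).
A hidden cell only influences target cells in its own 3x3 neighborhood. Try each of the 2^2 = 4 assignments, step the completed generation 0 forward once under B3/S23, and compare with the target:
  (2,0)=. (4,0)=. -> step reproduces the target at every cell -> ACCEPT
  (2,0)=. (4,0)=# -> step gives (3,0)='#' but target has '.' -> reject
  (2,0)=# (4,0)=. -> step gives (1,0)='#' but target has '.' -> reject
  (2,0)=# (4,0)=# -> step gives (1,0)='#' but target has '.' -> reject
Unique solution: (2,0)=dead, (4,0)=dead.
Check: live-neighbor counts of every cell in the completed generation 0:
1110
2120
2131
2352
1132
Applying B3/S23 to generation 0 with these counts gives:
....
....
..#.
.#.#
..##
which matches the target exactly.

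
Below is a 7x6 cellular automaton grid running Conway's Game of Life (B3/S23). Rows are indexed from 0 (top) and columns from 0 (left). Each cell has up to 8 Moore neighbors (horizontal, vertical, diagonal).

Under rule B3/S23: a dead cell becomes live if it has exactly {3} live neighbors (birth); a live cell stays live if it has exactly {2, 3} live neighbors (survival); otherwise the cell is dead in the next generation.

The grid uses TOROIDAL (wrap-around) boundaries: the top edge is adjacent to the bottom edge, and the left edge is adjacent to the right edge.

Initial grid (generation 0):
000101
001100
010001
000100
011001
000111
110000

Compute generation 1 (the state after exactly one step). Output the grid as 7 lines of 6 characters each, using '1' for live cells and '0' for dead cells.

Answer: 110110
101100
000110
010010
101001
000111
101100

Derivation:
Simulating step by step:
Generation 0 (given above): 15 live cells
Generation 1: 20 live cells
(generation 1 grid is the final answer)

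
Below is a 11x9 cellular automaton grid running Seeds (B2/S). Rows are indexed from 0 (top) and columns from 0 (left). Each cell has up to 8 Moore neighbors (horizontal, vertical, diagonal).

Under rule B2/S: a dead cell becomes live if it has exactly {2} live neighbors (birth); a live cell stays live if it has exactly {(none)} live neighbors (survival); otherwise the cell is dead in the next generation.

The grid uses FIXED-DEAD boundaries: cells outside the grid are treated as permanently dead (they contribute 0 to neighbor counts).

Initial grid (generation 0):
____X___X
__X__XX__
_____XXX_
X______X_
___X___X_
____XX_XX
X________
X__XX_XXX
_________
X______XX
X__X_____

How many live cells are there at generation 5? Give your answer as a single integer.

Answer: 24

Derivation:
Simulating step by step:
Generation 0 (given above): 28 live cells
Generation 1: 24 live cells
___X__XX_
___X____X
_X__X___X
____XX___
_____X___
___X_____
_X_______
_X___X___
XX_XXX___
_X_______
_X_____XX
Generation 2: 25 live cells
__X_X___X
_____XX__
__X____X_
___X__X__
___X__X__
__X_X____
X___X____
___X__X__
______X__
___X_XXXX
X_X______
Generation 3: 28 live cells
___X__XX_
_XX_X___X
___XX____
____XX___
_______X_
_X_______
_XX______
____X__X_
__XX____X
_XX_X____
_X_XXX__X
Generation 4: 20 live cells
_X__XX__X
______X__
_X_______
______X__
____XXX__
X________
X__X_____
________X
_____X_X_
X______XX
X________
Generation 5: 24 live cells
______XX_
XXX_X__X_
_____XXX_
____X__X_
_______X_
_X_X__X__
_X_______
____X_XX_
_________
_X_______
_X_____XX
Population at generation 5: 24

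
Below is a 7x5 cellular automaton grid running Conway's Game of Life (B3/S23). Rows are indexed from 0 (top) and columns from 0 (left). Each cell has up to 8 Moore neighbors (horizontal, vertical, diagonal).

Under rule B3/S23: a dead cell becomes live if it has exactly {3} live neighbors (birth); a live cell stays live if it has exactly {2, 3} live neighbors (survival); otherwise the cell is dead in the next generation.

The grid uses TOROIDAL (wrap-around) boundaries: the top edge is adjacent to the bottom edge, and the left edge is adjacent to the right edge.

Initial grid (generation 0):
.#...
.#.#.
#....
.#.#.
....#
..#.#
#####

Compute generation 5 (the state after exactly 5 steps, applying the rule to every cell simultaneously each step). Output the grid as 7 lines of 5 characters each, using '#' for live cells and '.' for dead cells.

Simulating step by step:
Generation 0 (given above): 14 live cells
Generation 1: 13 live cells
.....
###..
##..#
#...#
#.#.#
..#..
....#
Generation 2: 11 live cells
##...
..#.#
..##.
.....
#...#
##..#
.....
Generation 3: 14 live cells
##...
#.#.#
..##.
...##
.#..#
.#..#
....#
Generation 4: 16 live cells
.#.#.
#.#.#
###..
#...#
..#.#
...##
.#..#
Generation 5: 9 live cells
(generation 5 grid is the final answer)

Answer: .#.#.
....#
..#..
..#.#
.....
..#.#
....#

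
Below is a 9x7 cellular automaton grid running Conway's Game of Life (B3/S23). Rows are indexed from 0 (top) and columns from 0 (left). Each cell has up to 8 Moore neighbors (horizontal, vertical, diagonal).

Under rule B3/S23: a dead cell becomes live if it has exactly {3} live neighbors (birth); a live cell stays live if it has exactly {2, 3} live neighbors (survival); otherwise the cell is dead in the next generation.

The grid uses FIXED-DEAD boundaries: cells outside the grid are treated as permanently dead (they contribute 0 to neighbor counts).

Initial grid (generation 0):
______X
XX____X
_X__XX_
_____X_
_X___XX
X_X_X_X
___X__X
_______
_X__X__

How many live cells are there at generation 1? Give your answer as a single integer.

Simulating step by step:
Generation 0 (given above): 19 live cells
Generation 1: 18 live cells
_______
XX____X
XX__XXX
_______
_X__X_X
_XXXX_X
___X_X_
_______
_______
Population at generation 1: 18

Answer: 18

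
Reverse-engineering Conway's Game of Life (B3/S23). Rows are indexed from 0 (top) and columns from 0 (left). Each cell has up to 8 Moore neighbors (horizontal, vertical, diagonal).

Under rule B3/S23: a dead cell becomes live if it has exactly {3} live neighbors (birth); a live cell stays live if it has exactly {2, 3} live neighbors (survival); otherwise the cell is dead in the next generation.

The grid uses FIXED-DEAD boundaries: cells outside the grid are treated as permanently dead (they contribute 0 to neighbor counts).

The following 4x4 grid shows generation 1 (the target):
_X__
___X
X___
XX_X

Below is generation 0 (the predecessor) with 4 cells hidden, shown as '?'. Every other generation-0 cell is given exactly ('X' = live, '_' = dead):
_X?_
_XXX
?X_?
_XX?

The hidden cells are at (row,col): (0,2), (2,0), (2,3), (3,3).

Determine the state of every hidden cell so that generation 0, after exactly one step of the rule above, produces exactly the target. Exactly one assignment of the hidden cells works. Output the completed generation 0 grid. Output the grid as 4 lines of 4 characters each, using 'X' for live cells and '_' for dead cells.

Answer: _X__
_XXX
XX_X
_XXX

Derivation:
Hidden generation-0 cells (in order): (0,2), (2,0), (2,3), (3,3).
A hidden cell only influences target cells in its own 3x3 neighborhood. Try each of the 2^4 = 16 assignments, step the completed generation 0 forward once under B3/S23, and compare with the target:
  (0,2)=_ (2,0)=_ (2,3)=_ (3,3)=_ -> step gives (1,0)='X' but target has '_' -> reject
  (0,2)=_ (2,0)=_ (2,3)=_ (3,3)=X -> step gives (1,0)='X' but target has '_' -> reject
  (0,2)=_ (2,0)=_ (2,3)=X (3,3)=_ -> step gives (1,0)='X' but target has '_' -> reject
  (0,2)=_ (2,0)=_ (2,3)=X (3,3)=X -> step gives (1,0)='X' but target has '_' -> reject
  (0,2)=_ (2,0)=X (2,3)=_ (3,3)=_ -> step gives (1,3)='_' but target has 'X' -> reject
  (0,2)=_ (2,0)=X (2,3)=_ (3,3)=X -> step gives (1,3)='_' but target has 'X' -> reject
  (0,2)=_ (2,0)=X (2,3)=X (3,3)=_ -> step gives (2,3)='X' but target has '_' -> reject
  (0,2)=_ (2,0)=X (2,3)=X (3,3)=X -> step reproduces the target at every cell -> ACCEPT
  (0,2)=X (2,0)=_ (2,3)=_ (3,3)=_ -> step gives (0,3)='X' but target has '_' -> reject
  (0,2)=X (2,0)=_ (2,3)=_ (3,3)=X -> step gives (0,3)='X' but target has '_' -> reject
  (0,2)=X (2,0)=_ (2,3)=X (3,3)=_ -> step gives (0,3)='X' but target has '_' -> reject
  (0,2)=X (2,0)=_ (2,3)=X (3,3)=X -> step gives (0,3)='X' but target has '_' -> reject
  (0,2)=X (2,0)=X (2,3)=_ (3,3)=_ -> step gives (0,3)='X' but target has '_' -> reject
  (0,2)=X (2,0)=X (2,3)=_ (3,3)=X -> step gives (0,3)='X' but target has '_' -> reject
  (0,2)=X (2,0)=X (2,3)=X (3,3)=_ -> step gives (0,3)='X' but target has '_' -> reject
  (0,2)=X (2,0)=X (2,3)=X (3,3)=X -> step gives (0,3)='X' but target has '_' -> reject
Unique solution: (0,2)=dead, (2,0)=live, (2,3)=live, (3,3)=live.
Check: live-neighbor counts of every cell in the completed generation 0:
2242
4452
3584
3342
Applying B3/S23 to generation 0 with these counts gives:
_X__
___X
X___
XX_X
which matches the target exactly.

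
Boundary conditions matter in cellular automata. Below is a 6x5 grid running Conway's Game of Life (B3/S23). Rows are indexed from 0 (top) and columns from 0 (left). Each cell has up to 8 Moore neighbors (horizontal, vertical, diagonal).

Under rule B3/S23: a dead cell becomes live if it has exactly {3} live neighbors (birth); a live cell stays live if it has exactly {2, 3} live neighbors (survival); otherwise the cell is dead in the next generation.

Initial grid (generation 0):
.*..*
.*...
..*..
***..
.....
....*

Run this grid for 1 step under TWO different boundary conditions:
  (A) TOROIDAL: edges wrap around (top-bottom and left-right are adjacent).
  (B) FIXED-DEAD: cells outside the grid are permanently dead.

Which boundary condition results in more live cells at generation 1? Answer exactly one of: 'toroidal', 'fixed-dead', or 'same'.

Answer: toroidal

Derivation:
Under TOROIDAL boundary, generation 1:
.....
***..
*.*..
.**..
**...
*....
Population = 10

Under FIXED-DEAD boundary, generation 1:
.....
.**..
*.*..
.**..
.*...
.....
Population = 7

Comparison: toroidal=10, fixed-dead=7 -> toroidal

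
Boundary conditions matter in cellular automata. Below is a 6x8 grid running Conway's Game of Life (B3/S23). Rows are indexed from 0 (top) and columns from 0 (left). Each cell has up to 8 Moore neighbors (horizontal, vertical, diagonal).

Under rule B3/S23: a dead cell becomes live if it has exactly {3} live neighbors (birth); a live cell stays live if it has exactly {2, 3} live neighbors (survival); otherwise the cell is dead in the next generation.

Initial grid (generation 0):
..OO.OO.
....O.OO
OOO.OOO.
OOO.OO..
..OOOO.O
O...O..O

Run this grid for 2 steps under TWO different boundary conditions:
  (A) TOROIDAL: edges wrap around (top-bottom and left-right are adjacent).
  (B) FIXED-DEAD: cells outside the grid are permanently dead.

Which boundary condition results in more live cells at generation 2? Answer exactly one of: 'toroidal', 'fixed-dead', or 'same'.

Under TOROIDAL boundary, generation 2:
........
.O......
........
........
.O.....O
.OO....O
Population = 6

Under FIXED-DEAD boundary, generation 2:
....OOOO
...OOO.O
.O......
O.......
.O...O..
.....O..
Population = 13

Comparison: toroidal=6, fixed-dead=13 -> fixed-dead

Answer: fixed-dead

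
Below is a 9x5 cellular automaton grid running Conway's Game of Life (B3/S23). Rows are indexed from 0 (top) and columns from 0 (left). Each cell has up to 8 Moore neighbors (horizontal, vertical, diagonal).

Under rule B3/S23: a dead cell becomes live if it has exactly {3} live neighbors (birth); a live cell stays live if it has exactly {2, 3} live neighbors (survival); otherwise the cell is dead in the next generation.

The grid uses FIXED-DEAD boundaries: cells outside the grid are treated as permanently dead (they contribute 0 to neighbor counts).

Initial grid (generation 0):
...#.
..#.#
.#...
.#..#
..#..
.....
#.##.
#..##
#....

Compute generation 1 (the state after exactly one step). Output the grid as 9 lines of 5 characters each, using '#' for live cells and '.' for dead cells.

Simulating step by step:
Generation 0 (given above): 14 live cells
Generation 1: 19 live cells
(generation 1 grid is the final answer)

Answer: ...#.
..##.
.###.
.##..
.....
.###.
.####
#.###
.....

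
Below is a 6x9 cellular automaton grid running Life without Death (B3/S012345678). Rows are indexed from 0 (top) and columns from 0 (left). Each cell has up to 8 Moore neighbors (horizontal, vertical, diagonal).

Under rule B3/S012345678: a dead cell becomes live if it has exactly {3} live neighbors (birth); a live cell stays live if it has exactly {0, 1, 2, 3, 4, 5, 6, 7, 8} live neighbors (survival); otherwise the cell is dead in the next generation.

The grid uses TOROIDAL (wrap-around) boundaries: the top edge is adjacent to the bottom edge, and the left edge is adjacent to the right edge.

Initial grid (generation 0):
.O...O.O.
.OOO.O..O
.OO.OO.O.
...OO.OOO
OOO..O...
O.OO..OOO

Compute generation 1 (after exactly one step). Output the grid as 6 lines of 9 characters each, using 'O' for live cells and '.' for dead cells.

Answer: .O...O.O.
.OOO.O.OO
.OO.OO.O.
...OO.OOO
OOO..O...
O.OOOOOOO

Derivation:
Simulating step by step:
Generation 0 (given above): 28 live cells
Generation 1: 31 live cells
(generation 1 grid is the final answer)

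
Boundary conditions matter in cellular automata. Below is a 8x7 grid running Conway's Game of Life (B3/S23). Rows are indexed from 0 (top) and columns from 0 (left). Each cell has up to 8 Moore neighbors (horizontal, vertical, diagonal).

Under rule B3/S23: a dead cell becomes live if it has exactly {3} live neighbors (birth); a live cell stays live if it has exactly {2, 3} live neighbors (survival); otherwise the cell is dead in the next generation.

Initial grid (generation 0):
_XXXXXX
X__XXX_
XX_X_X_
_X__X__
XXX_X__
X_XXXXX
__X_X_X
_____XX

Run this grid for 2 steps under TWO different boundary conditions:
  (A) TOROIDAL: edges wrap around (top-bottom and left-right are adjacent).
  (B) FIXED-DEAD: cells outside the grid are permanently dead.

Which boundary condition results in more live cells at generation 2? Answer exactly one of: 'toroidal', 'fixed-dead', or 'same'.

Under TOROIDAL boundary, generation 2:
_XX____
X______
X____X_
X___XXX
_____X_
_______
_XX____
X______
Population = 13

Under FIXED-DEAD boundary, generation 2:
_X_____
X______
XX___X_
XX__XX_
_____X_
X______
_X___XX
_______
Population = 14

Comparison: toroidal=13, fixed-dead=14 -> fixed-dead

Answer: fixed-dead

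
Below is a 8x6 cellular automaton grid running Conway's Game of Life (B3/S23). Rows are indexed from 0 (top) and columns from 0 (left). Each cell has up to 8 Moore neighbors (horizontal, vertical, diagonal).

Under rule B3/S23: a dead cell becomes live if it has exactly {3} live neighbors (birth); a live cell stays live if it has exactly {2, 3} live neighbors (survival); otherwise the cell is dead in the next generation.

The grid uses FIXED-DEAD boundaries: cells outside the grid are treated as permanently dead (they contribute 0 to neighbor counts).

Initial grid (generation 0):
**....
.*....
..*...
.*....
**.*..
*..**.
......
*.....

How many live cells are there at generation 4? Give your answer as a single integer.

Answer: 8

Derivation:
Simulating step by step:
Generation 0 (given above): 12 live cells
Generation 1: 18 live cells
**....
***...
.**...
**....
**.**.
*****.
......
......
Generation 2: 9 live cells
*.*...
......
......
...*..
....*.
*...*.
.***..
......
Generation 3: 9 live cells
......
......
......
......
...**.
.**.*.
.***..
..*...
Generation 4: 8 live cells
......
......
......
......
..***.
.*..*.
......
.***..
Population at generation 4: 8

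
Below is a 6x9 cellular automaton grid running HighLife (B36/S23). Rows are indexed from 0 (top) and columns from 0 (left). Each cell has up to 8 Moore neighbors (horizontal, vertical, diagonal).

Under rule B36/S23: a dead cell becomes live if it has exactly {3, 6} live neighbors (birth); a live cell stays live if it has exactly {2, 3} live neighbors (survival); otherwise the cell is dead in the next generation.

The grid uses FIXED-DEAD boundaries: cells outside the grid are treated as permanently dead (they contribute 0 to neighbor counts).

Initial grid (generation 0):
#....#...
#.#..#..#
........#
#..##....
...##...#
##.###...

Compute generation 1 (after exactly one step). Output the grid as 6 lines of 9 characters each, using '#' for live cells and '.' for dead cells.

Simulating step by step:
Generation 0 (given above): 18 live cells
Generation 1: 12 live cells
(generation 1 grid is the final answer)

Answer: .#.......
.#.......
.#.##....
...##....
##.......
..##.#...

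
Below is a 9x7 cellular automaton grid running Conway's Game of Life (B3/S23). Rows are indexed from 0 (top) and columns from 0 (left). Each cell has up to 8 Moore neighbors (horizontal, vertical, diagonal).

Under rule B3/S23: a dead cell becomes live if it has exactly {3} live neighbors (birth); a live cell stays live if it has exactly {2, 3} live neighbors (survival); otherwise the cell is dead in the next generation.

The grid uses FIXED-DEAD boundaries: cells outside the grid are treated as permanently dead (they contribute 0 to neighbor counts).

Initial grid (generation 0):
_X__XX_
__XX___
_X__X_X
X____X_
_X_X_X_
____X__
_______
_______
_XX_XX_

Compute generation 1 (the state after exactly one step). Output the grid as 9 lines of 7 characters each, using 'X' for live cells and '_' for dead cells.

Answer: __XXX__
_XXX___
_XXXXX_
XXX__XX
_____X_
____X__
_______
_______
_______

Derivation:
Simulating step by step:
Generation 0 (given above): 18 live cells
Generation 1: 18 live cells
(generation 1 grid is the final answer)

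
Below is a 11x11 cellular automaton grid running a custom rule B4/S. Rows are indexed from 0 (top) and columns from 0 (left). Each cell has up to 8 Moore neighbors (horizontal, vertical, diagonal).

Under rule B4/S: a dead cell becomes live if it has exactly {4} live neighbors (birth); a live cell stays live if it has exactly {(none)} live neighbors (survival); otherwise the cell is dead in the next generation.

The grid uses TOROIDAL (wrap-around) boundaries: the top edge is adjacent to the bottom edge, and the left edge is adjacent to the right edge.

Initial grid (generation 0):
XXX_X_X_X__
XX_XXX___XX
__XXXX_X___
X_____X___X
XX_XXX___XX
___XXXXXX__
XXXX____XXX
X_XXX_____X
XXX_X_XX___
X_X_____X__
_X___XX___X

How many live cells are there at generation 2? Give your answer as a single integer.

Answer: 1

Derivation:
Simulating step by step:
Generation 0 (given above): 59 live cells
Generation 1: 17 live cells
___X_____X_
______X____
_X____X____
_XX________
_______X___
___________
_____X_X___
_________X_
__________X
_____XXX___
__X____X___
Generation 2: 1 live cells
___________
___________
___________
___________
___________
___________
___________
___________
___________
___________
______X____
Population at generation 2: 1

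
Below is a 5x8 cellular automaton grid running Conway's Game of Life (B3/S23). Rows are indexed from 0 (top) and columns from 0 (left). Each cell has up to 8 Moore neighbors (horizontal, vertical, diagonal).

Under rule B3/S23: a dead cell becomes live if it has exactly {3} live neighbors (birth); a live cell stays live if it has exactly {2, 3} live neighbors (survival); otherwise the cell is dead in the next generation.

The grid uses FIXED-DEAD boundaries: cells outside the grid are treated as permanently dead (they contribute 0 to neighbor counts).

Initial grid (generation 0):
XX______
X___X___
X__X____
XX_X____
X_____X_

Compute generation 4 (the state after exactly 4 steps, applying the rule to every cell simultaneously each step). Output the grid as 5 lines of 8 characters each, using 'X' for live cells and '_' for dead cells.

Answer: XXX_____
X__X____
_X__X___
__XX____
________

Derivation:
Simulating step by step:
Generation 0 (given above): 11 live cells
Generation 1: 12 live cells
XX______
X_______
X_XXX___
XXX_____
XX______
Generation 2: 10 live cells
XX______
X_XX____
X_XX____
________
X_X_____
Generation 3: 9 live cells
XXX_____
X__X____
__XX____
__XX____
________
Generation 4: 9 live cells
(generation 4 grid is the final answer)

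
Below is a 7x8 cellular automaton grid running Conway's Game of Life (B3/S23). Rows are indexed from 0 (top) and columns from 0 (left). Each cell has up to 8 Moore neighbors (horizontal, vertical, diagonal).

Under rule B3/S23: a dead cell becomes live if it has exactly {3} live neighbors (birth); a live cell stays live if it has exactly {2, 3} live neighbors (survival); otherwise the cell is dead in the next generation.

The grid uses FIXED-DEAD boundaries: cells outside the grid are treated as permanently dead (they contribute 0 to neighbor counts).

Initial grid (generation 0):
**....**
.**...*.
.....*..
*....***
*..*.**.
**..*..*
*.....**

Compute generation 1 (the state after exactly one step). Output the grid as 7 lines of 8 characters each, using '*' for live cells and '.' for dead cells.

Simulating step by step:
Generation 0 (given above): 23 live cells
Generation 1: 24 live cells
(generation 1 grid is the final answer)

Answer: ***...**
***..***
.*...*.*
.......*
*.......
**..*..*
**....**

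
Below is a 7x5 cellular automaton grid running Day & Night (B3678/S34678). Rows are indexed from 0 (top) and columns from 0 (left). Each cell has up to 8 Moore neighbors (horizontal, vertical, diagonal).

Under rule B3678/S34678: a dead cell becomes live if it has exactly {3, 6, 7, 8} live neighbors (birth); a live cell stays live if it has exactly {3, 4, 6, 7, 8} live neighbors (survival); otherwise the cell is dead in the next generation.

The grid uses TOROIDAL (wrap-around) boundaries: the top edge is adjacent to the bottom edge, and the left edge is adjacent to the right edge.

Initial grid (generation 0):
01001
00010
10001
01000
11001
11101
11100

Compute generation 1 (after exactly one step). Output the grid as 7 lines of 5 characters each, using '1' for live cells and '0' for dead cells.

Answer: 01010
00000
00000
11000
10011
11101
11100

Derivation:
Simulating step by step:
Generation 0 (given above): 16 live cells
Generation 1: 14 live cells
(generation 1 grid is the final answer)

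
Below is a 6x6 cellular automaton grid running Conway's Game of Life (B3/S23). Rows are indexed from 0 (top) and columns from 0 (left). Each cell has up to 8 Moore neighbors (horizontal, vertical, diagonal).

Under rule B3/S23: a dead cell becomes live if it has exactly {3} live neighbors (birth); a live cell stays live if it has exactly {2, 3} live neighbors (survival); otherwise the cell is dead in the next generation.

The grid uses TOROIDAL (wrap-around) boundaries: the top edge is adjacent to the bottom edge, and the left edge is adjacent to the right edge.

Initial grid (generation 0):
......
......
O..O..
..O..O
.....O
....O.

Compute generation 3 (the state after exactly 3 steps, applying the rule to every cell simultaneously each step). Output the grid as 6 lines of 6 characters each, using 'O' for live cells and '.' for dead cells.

Answer: ......
......
.....O
O...O.
......
......

Derivation:
Simulating step by step:
Generation 0 (given above): 6 live cells
Generation 1: 5 live cells
......
......
......
O...OO
....OO
......
Generation 2: 5 live cells
......
......
.....O
O...O.
O...O.
......
Generation 3: 3 live cells
(generation 3 grid is the final answer)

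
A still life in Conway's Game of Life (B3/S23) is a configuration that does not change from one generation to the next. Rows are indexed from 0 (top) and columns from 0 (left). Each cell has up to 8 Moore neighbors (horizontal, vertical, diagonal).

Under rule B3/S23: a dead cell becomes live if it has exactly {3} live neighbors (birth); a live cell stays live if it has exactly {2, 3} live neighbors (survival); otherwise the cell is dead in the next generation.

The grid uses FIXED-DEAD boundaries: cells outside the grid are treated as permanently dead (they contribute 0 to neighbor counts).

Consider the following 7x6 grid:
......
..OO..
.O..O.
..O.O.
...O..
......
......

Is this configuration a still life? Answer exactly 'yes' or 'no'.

Answer: yes

Derivation:
Compute generation 1 and compare to generation 0 (given above):
Generation 1:
......
..OO..
.O..O.
..O.O.
...O..
......
......
The grids are IDENTICAL -> still life.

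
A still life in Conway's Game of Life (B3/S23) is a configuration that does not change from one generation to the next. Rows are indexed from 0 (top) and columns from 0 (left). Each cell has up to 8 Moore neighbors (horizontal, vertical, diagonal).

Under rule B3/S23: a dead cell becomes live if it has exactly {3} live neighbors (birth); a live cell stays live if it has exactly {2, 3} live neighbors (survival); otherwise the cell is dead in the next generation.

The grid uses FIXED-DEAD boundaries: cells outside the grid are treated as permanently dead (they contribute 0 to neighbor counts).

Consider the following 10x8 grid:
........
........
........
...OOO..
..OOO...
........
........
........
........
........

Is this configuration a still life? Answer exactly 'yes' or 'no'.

Compute generation 1 and compare to generation 0 (given above):
Generation 1:
........
........
....O...
..O..O..
..O..O..
...O....
........
........
........
........
Cell (2,4) differs: gen0=0 vs gen1=1 -> NOT a still life.

Answer: no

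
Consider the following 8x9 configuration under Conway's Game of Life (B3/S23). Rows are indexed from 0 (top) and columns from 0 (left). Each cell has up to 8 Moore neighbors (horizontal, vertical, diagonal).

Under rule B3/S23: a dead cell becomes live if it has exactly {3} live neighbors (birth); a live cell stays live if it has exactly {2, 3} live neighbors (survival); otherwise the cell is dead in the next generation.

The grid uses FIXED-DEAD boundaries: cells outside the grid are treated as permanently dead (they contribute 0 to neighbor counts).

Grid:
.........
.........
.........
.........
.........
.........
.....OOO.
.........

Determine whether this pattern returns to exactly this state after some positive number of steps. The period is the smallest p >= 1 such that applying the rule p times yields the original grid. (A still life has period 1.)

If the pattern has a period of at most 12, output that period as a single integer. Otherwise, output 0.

Simulating and comparing each generation to the original:
Gen 0 (original, given above): 3 live cells
Gen 1: 3 live cells, differs from original
Gen 2: 3 live cells, MATCHES original -> period = 2

Answer: 2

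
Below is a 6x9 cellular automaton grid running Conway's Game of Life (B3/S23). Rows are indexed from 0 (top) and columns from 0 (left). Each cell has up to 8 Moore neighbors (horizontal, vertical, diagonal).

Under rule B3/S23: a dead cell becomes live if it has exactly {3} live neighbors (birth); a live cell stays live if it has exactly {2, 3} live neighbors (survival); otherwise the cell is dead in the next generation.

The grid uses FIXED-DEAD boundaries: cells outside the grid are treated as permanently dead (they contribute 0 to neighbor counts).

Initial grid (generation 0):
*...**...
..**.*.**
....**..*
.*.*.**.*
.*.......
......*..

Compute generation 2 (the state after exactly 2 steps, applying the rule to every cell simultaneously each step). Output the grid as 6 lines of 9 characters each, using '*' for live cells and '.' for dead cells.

Simulating step by step:
Generation 0 (given above): 18 live cells
Generation 1: 16 live cells
...****..
...*...**
........*
..*..***.
..*..***.
.........
Generation 2: 16 live cells
(generation 2 grid is the final answer)

Answer: ...*****.
...*.****
........*
.....*..*
.....*.*.
......*..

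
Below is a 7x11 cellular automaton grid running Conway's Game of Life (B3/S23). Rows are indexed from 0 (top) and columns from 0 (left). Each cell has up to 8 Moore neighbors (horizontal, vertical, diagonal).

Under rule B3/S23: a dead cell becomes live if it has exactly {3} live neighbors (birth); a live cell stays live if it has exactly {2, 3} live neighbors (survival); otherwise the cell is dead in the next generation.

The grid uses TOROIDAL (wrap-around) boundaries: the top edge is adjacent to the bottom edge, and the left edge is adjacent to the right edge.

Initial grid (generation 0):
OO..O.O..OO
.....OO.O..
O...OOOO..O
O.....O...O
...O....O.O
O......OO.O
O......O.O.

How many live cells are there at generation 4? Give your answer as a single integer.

Answer: 18

Derivation:
Simulating step by step:
Generation 0 (given above): 28 live cells
Generation 1: 17 live cells
OO....O..O.
.O......O..
O...O....OO
....O.O....
........O..
O......O...
......OO...
Generation 2: 23 live cells
OO....O.O..
.O......O..
O....O...OO
.....O...OO
.......O...
......OOO..
OO....OOO.O
Generation 3: 20 live cells
..O...O.O.O
.O.....OO..
O.......O..
O.....O.OO.
.......O.O.
O........O.
.O...O....O
Generation 4: 18 live cells
.OO...O.O..
OO......O..
OO........O
.........O.
.......O.O.
O.......OO.
.O........O
Population at generation 4: 18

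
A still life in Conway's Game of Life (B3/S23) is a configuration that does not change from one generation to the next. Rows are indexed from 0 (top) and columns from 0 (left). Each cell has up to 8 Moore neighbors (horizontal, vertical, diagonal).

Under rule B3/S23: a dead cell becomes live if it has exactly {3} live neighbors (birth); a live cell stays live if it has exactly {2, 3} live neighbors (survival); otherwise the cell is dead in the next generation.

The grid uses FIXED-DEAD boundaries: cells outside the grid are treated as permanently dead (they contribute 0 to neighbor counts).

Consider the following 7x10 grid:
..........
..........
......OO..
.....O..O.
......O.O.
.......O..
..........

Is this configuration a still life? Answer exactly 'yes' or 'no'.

Compute generation 1 and compare to generation 0 (given above):
Generation 1:
..........
..........
......OO..
.....O..O.
......O.O.
.......O..
..........
The grids are IDENTICAL -> still life.

Answer: yes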